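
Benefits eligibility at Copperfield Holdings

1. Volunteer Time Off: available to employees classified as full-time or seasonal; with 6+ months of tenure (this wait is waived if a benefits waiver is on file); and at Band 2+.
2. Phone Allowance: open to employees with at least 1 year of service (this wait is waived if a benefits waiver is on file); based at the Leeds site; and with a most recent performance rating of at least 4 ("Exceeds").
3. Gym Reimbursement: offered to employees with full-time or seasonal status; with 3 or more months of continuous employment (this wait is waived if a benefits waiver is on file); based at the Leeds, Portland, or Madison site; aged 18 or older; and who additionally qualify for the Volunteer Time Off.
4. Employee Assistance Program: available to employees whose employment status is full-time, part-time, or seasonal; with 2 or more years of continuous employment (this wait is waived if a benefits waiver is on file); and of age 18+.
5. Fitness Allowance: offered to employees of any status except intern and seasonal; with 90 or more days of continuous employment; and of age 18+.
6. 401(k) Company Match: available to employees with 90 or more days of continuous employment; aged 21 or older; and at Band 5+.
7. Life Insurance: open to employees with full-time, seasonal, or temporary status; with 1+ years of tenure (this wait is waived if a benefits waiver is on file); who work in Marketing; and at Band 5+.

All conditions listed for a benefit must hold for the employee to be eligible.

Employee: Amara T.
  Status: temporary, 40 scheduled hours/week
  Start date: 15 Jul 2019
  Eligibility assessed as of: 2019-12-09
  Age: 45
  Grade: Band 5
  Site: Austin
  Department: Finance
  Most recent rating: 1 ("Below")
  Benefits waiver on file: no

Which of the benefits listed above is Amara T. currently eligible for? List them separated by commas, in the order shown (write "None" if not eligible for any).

Service from 15 Jul 2019 to 2019-12-09: 147 days.
Volunteer Time Off — status temporary ✗ (requires full-time or seasonal) → not eligible.
Phone Allowance — no waiver, service 147 days < 1 year (≈365 days) ✗ → not eligible.
Gym Reimbursement — status temporary ✗ (requires full-time or seasonal) → not eligible.
Employee Assistance Program — status temporary ✗ (requires full-time, part-time, or seasonal) → not eligible.
Fitness Allowance — status temporary ✓ (not excluded); service 147 days ≥ 90 days ✓; age 45 ≥ 18 ✓ → eligible.
401(k) Company Match — service 147 days ≥ 90 days ✓; age 45 ≥ 21 ✓; grade Band 5 ≥ Band 5 ✓ → eligible.
Life Insurance — status temporary ✓; no waiver, service 147 days < 1 year (≈365 days) ✗ → not eligible.

Fitness Allowance, 401(k) Company Match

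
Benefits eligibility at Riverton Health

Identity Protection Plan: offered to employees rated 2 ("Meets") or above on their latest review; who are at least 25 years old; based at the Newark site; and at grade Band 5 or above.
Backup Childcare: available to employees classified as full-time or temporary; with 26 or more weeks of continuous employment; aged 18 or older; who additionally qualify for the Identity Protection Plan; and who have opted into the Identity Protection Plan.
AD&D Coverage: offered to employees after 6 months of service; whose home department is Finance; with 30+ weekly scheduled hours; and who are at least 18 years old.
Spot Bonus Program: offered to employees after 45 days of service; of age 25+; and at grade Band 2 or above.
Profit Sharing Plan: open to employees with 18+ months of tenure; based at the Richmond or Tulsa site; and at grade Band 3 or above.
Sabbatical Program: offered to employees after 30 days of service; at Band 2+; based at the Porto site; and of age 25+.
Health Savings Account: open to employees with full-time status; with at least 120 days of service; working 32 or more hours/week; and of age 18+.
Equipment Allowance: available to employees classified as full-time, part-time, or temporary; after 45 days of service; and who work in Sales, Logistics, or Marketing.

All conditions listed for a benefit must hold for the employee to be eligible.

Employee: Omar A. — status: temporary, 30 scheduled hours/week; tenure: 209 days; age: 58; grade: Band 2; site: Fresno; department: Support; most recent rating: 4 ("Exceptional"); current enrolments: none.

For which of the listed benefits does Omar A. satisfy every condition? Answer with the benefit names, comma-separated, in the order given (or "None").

Spot Bonus Program

Identity Protection Plan — rating 4 ≥ 2 ✓; age 58 ≥ 25 ✓; site Fresno ✗ (not Newark) → not eligible.
Backup Childcare — status temporary ✓; service 209 days ≥ 26 weeks (≈182 days) ✓; age 58 ≥ 18 ✓; not eligible for Identity Protection Plan ✗ → not eligible.
AD&D Coverage — service 209 days ≥ 6 months (≈180 days) ✓; dept Support ✗ → not eligible.
Spot Bonus Program — service 209 days ≥ 45 days ✓; age 58 ≥ 25 ✓; grade Band 2 ≥ Band 2 ✓ → eligible.
Profit Sharing Plan — service 209 days < 18 months (≈540 days) ✗ → not eligible.
Sabbatical Program — service 209 days ≥ 30 days ✓; grade Band 2 ≥ Band 2 ✓; site Fresno ✗ (not Porto) → not eligible.
Health Savings Account — status temporary ✗ (requires full-time) → not eligible.
Equipment Allowance — status temporary ✓; service 209 days ≥ 45 days ✓; dept Support ✗ → not eligible.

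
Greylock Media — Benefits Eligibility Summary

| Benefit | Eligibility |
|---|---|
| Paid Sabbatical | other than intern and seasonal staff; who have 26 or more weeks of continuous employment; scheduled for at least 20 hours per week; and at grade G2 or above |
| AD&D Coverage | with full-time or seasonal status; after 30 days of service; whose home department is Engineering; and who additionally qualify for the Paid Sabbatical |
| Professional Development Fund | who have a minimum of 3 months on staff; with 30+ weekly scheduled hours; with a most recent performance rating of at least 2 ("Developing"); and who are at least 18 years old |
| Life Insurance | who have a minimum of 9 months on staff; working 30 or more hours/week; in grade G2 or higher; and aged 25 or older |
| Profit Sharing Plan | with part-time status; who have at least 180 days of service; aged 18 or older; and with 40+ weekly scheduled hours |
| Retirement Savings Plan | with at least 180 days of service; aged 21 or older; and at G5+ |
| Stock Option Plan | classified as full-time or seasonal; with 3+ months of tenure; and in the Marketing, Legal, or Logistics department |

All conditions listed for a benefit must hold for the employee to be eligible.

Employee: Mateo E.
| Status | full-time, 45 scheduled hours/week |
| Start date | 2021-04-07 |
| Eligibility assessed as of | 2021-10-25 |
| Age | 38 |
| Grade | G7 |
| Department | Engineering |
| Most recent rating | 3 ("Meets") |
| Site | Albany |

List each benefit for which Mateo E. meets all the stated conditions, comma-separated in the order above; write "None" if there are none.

Service from 2021-04-07 to 2021-10-25: 201 days.
Paid Sabbatical — status full-time ✓ (not excluded); service 201 days ≥ 26 weeks (≈182 days) ✓; 45 hrs/wk ≥ 20 ✓; grade G7 ≥ G2 ✓ → eligible.
AD&D Coverage — status full-time ✓; service 201 days ≥ 30 days ✓; dept Engineering ✓; eligible for Paid Sabbatical ✓ → eligible.
Professional Development Fund — service 201 days ≥ 3 months (≈90 days) ✓; 45 hrs/wk ≥ 30 ✓; rating 3 ≥ 2 ✓; age 38 ≥ 18 ✓ → eligible.
Life Insurance — service 201 days < 9 months (≈270 days) ✗ → not eligible.
Profit Sharing Plan — status full-time ✗ (requires part-time) → not eligible.
Retirement Savings Plan — service 201 days ≥ 180 days ✓; age 38 ≥ 21 ✓; grade G7 ≥ G5 ✓ → eligible.
Stock Option Plan — status full-time ✓; service 201 days ≥ 3 months (≈90 days) ✓; dept Engineering ✗ → not eligible.

Paid Sabbatical, AD&D Coverage, Professional Development Fund, Retirement Savings Plan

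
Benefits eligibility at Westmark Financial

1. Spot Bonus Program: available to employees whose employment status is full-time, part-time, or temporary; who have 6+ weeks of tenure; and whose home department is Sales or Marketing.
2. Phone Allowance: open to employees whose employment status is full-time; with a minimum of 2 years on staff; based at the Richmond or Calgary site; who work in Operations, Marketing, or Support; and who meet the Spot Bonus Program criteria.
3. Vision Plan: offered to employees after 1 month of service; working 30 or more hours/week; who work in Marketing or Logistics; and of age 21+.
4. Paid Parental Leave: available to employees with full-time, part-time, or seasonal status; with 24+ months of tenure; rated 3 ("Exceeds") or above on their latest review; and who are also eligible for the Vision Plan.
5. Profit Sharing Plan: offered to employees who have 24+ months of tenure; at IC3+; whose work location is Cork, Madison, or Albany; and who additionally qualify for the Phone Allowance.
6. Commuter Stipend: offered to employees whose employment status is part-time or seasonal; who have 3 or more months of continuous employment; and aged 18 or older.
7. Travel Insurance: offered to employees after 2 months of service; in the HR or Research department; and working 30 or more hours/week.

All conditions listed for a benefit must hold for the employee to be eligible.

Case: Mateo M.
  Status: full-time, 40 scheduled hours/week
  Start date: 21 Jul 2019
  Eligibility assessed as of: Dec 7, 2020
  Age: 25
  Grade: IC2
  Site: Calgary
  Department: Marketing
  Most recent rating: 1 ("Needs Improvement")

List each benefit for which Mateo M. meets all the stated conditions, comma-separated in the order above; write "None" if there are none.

Service from 21 Jul 2019 to Dec 7, 2020: 505 days.
Spot Bonus Program — status full-time ✓; service 505 days ≥ 6 weeks (≈42 days) ✓; dept Marketing ✓ → eligible.
Phone Allowance — status full-time ✓; service 505 days < 2 years (≈730 days) ✗ → not eligible.
Vision Plan — service 505 days ≥ 1 month (≈30 days) ✓; 40 hrs/wk ≥ 30 ✓; dept Marketing ✓; age 25 ≥ 21 ✓ → eligible.
Paid Parental Leave — status full-time ✓; service 505 days < 24 months (≈720 days) ✗ → not eligible.
Profit Sharing Plan — service 505 days < 24 months (≈720 days) ✗ → not eligible.
Commuter Stipend — status full-time ✗ (requires part-time or seasonal) → not eligible.
Travel Insurance — service 505 days ≥ 2 months (≈60 days) ✓; dept Marketing ✗ → not eligible.

Spot Bonus Program, Vision Plan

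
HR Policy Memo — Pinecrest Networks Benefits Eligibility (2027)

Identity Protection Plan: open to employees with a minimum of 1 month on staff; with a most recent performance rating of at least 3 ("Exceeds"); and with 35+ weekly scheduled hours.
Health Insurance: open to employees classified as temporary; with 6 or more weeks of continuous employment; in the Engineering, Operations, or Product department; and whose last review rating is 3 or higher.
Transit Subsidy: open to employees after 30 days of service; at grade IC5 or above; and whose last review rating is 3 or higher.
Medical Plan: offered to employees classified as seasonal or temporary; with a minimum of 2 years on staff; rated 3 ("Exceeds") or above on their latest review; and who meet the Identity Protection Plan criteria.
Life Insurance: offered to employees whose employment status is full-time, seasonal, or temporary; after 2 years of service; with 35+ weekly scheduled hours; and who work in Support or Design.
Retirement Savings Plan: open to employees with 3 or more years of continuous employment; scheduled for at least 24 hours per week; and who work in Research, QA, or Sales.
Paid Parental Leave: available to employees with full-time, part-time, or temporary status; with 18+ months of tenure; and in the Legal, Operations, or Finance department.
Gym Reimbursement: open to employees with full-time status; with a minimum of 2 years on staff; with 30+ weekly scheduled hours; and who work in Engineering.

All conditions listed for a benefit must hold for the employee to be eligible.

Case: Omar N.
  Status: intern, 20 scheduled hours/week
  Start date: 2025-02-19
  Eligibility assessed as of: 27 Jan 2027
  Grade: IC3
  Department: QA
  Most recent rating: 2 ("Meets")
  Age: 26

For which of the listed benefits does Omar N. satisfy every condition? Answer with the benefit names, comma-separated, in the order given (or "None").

Service from 2025-02-19 to 27 Jan 2027: 707 days.
Identity Protection Plan — service 707 days ≥ 1 month (≈30 days) ✓; rating 2 < 3 ✗ → not eligible.
Health Insurance — status intern ✗ (requires temporary) → not eligible.
Transit Subsidy — service 707 days ≥ 30 days ✓; grade IC3 < IC5 ✗ → not eligible.
Medical Plan — status intern ✗ (requires seasonal or temporary) → not eligible.
Life Insurance — status intern ✗ (requires full-time, seasonal, or temporary) → not eligible.
Retirement Savings Plan — service 707 days < 3 years (≈1095 days) ✗ → not eligible.
Paid Parental Leave — status intern ✗ (requires full-time, part-time, or temporary) → not eligible.
Gym Reimbursement — status intern ✗ (requires full-time) → not eligible.

None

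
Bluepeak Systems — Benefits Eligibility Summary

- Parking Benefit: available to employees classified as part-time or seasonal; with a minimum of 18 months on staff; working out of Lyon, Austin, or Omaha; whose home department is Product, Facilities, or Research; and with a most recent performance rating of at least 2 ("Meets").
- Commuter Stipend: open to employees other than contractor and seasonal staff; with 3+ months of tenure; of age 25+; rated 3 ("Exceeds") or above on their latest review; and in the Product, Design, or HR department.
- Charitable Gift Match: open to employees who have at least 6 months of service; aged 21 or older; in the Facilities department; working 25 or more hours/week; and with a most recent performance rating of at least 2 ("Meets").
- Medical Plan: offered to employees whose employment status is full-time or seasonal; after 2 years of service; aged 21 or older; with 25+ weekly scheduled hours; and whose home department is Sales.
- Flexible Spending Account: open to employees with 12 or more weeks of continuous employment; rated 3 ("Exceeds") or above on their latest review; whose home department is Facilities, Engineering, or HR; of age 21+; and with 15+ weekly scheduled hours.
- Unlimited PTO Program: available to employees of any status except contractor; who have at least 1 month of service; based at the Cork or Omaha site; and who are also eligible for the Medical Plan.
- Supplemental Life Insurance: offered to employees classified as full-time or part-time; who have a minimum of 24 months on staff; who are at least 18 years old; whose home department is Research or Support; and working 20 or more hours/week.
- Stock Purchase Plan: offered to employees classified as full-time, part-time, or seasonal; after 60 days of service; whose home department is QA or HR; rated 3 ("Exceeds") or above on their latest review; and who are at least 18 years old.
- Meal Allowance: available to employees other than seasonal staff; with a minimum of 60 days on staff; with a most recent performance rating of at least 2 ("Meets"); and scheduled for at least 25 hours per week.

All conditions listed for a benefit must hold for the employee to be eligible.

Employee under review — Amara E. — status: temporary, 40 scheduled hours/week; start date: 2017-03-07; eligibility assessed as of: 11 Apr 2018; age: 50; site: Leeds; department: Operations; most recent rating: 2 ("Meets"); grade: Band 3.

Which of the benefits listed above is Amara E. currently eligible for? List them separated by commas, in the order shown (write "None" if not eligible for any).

Service from 2017-03-07 to 11 Apr 2018: 400 days.
Parking Benefit — status temporary ✗ (requires part-time or seasonal) → not eligible.
Commuter Stipend — status temporary ✓ (not excluded); service 400 days ≥ 3 months (≈90 days) ✓; age 50 ≥ 25 ✓; rating 2 < 3 ✗ → not eligible.
Charitable Gift Match — service 400 days ≥ 6 months (≈180 days) ✓; age 50 ≥ 21 ✓; dept Operations ✗ → not eligible.
Medical Plan — status temporary ✗ (requires full-time or seasonal) → not eligible.
Flexible Spending Account — service 400 days ≥ 12 weeks (≈84 days) ✓; rating 2 < 3 ✗ → not eligible.
Unlimited PTO Program — status temporary ✓ (not excluded); service 400 days ≥ 1 month (≈30 days) ✓; site Leeds ✗ (not Cork or Omaha) → not eligible.
Supplemental Life Insurance — status temporary ✗ (requires full-time or part-time) → not eligible.
Stock Purchase Plan — status temporary ✗ (requires full-time, part-time, or seasonal) → not eligible.
Meal Allowance — status temporary ✓ (not excluded); service 400 days ≥ 60 days ✓; rating 2 ≥ 2 ✓; 40 hrs/wk ≥ 25 ✓ → eligible.

Meal Allowance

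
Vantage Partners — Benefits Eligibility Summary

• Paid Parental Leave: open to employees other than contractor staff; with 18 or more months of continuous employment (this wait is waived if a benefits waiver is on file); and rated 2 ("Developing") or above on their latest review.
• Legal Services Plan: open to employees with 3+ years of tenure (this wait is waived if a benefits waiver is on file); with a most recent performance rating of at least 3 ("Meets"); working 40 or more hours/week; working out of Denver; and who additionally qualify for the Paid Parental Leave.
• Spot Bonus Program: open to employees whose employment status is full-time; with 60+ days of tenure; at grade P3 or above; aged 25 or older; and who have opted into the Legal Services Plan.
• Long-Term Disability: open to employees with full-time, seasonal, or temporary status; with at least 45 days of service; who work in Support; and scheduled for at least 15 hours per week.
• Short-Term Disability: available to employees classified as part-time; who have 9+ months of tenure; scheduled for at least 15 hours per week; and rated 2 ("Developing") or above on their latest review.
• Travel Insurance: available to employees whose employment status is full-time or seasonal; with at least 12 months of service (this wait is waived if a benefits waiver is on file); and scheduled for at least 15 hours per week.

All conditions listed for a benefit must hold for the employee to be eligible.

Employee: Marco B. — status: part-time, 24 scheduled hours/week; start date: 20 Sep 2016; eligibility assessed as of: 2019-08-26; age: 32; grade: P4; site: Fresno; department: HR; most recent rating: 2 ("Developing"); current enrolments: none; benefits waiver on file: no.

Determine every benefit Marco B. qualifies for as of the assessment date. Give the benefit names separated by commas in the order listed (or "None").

Paid Parental Leave, Short-Term Disability

Service from 20 Sep 2016 to 2019-08-26: 1070 days.
Paid Parental Leave — status part-time ✓ (not excluded); no waiver, service 1070 days ≥ 18 months (≈540 days) ✓; rating 2 ≥ 2 ✓ → eligible.
Legal Services Plan — no waiver, service 1070 days < 3 years (≈1095 days) ✗ → not eligible.
Spot Bonus Program — status part-time ✗ (requires full-time) → not eligible.
Long-Term Disability — status part-time ✗ (requires full-time, seasonal, or temporary) → not eligible.
Short-Term Disability — status part-time ✓; service 1070 days ≥ 9 months (≈270 days) ✓; 24 hrs/wk ≥ 15 ✓; rating 2 ≥ 2 ✓ → eligible.
Travel Insurance — status part-time ✗ (requires full-time or seasonal) → not eligible.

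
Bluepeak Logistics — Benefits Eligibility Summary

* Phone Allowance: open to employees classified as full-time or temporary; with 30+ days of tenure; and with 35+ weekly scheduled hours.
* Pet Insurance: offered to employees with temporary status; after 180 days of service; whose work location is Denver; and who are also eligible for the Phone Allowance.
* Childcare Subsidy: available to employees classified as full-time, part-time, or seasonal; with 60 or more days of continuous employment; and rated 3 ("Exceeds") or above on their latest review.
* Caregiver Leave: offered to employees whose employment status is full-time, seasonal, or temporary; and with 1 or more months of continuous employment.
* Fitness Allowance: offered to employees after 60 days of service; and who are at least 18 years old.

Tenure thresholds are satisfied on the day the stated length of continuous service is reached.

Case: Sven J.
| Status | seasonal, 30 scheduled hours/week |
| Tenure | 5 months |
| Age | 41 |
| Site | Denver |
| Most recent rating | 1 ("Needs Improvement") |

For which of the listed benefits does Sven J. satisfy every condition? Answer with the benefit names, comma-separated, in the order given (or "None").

Phone Allowance — status seasonal ✗ (requires full-time or temporary) → not eligible.
Pet Insurance — status seasonal ✗ (requires temporary) → not eligible.
Childcare Subsidy — status seasonal ✓; service 5 months ≥ 60 days ✓; rating 1 < 3 ✗ → not eligible.
Caregiver Leave — status seasonal ✓; service 5 months ≥ 1 month ✓ → eligible.
Fitness Allowance — service 5 months ≥ 60 days ✓; age 41 ≥ 18 ✓ → eligible.

Caregiver Leave, Fitness Allowance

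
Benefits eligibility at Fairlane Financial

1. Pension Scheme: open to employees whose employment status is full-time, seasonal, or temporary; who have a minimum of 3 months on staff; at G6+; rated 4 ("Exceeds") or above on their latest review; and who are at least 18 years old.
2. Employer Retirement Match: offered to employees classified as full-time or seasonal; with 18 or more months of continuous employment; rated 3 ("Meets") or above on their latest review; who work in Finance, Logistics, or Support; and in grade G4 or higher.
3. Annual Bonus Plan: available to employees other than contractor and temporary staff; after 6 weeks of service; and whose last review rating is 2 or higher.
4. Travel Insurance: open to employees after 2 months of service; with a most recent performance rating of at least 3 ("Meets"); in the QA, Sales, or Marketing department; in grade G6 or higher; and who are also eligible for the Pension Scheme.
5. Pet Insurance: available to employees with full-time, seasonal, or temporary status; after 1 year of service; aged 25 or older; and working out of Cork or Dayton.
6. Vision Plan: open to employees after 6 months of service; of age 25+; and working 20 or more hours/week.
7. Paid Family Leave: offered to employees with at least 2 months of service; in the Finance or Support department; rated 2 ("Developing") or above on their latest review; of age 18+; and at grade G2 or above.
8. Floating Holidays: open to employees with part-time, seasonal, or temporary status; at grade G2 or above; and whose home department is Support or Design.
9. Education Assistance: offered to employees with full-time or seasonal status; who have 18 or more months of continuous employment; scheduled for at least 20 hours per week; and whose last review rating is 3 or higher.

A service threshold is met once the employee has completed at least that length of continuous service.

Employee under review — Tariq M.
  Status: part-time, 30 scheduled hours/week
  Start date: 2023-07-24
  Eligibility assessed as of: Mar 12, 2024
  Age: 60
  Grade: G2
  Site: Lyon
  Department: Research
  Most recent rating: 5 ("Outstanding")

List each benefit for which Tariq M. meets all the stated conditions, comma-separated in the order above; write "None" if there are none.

Service from 2023-07-24 to Mar 12, 2024: 232 days.
Pension Scheme — status part-time ✗ (requires full-time, seasonal, or temporary) → not eligible.
Employer Retirement Match — status part-time ✗ (requires full-time or seasonal) → not eligible.
Annual Bonus Plan — status part-time ✓ (not excluded); service 232 days ≥ 6 weeks (≈42 days) ✓; rating 5 ≥ 2 ✓ → eligible.
Travel Insurance — service 232 days ≥ 2 months (≈60 days) ✓; rating 5 ≥ 3 ✓; dept Research ✗ → not eligible.
Pet Insurance — status part-time ✗ (requires full-time, seasonal, or temporary) → not eligible.
Vision Plan — service 232 days ≥ 6 months (≈180 days) ✓; age 60 ≥ 25 ✓; 30 hrs/wk ≥ 20 ✓ → eligible.
Paid Family Leave — service 232 days ≥ 2 months (≈60 days) ✓; dept Research ✗ → not eligible.
Floating Holidays — status part-time ✓; grade G2 ≥ G2 ✓; dept Research ✗ → not eligible.
Education Assistance — status part-time ✗ (requires full-time or seasonal) → not eligible.

Annual Bonus Plan, Vision Plan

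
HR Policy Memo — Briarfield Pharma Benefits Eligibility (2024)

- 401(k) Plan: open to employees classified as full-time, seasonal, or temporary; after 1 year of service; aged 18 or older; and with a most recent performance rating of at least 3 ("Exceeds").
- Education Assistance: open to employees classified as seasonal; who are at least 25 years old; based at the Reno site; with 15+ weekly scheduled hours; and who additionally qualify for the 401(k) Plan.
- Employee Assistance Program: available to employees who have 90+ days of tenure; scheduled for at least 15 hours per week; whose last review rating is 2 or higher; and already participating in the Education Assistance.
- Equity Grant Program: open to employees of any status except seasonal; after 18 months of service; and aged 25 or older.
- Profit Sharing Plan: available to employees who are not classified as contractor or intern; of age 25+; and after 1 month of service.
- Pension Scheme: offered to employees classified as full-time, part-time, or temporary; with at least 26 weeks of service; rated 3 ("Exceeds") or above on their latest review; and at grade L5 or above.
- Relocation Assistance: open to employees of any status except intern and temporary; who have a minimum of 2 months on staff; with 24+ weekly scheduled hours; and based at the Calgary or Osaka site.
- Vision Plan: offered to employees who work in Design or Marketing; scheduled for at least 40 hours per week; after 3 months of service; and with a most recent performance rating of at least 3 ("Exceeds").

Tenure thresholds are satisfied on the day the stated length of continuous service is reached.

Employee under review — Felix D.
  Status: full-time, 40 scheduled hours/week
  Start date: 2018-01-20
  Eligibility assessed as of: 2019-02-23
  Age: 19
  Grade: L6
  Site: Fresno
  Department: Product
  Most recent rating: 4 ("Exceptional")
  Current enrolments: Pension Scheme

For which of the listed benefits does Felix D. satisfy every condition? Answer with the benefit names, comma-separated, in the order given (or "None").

Service from 2018-01-20 to 2019-02-23: 399 days.
401(k) Plan — status full-time ✓; service 399 days ≥ 1 year (≈365 days) ✓; age 19 ≥ 18 ✓; rating 4 ≥ 3 ✓ → eligible.
Education Assistance — status full-time ✗ (requires seasonal) → not eligible.
Employee Assistance Program — service 399 days ≥ 90 days ✓; 40 hrs/wk ≥ 15 ✓; rating 4 ≥ 2 ✓; not enrolled in Education Assistance ✗ → not eligible.
Equity Grant Program — status full-time ✓ (not excluded); service 399 days < 18 months (≈540 days) ✗ → not eligible.
Profit Sharing Plan — status full-time ✓ (not excluded); age 19 < 25 ✗ → not eligible.
Pension Scheme — status full-time ✓; service 399 days ≥ 26 weeks (≈182 days) ✓; rating 4 ≥ 3 ✓; grade L6 ≥ L5 ✓ → eligible.
Relocation Assistance — status full-time ✓ (not excluded); service 399 days ≥ 2 months (≈60 days) ✓; 40 hrs/wk ≥ 24 ✓; site Fresno ✗ (not Calgary or Osaka) → not eligible.
Vision Plan — dept Product ✗ → not eligible.

401(k) Plan, Pension Scheme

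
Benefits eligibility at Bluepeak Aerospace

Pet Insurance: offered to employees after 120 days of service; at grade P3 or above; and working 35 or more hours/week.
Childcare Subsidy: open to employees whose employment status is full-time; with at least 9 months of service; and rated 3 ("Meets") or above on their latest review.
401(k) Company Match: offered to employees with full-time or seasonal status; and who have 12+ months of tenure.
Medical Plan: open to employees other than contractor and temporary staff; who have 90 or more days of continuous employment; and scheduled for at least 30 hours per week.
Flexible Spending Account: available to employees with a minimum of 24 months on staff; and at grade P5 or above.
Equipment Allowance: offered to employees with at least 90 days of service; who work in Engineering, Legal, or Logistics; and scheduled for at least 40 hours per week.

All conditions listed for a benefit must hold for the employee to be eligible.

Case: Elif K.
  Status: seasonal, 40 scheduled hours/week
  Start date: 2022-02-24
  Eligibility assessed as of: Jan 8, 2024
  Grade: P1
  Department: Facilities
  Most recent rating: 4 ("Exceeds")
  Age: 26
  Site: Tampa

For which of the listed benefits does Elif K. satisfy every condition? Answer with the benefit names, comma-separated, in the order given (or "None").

401(k) Company Match, Medical Plan

Service from 2022-02-24 to Jan 8, 2024: 683 days.
Pet Insurance — service 683 days ≥ 120 days ✓; grade P1 < P3 ✗ → not eligible.
Childcare Subsidy — status seasonal ✗ (requires full-time) → not eligible.
401(k) Company Match — status seasonal ✓; service 683 days ≥ 12 months (≈360 days) ✓ → eligible.
Medical Plan — status seasonal ✓ (not excluded); service 683 days ≥ 90 days ✓; 40 hrs/wk ≥ 30 ✓ → eligible.
Flexible Spending Account — service 683 days < 24 months (≈720 days) ✗ → not eligible.
Equipment Allowance — service 683 days ≥ 90 days ✓; dept Facilities ✗ → not eligible.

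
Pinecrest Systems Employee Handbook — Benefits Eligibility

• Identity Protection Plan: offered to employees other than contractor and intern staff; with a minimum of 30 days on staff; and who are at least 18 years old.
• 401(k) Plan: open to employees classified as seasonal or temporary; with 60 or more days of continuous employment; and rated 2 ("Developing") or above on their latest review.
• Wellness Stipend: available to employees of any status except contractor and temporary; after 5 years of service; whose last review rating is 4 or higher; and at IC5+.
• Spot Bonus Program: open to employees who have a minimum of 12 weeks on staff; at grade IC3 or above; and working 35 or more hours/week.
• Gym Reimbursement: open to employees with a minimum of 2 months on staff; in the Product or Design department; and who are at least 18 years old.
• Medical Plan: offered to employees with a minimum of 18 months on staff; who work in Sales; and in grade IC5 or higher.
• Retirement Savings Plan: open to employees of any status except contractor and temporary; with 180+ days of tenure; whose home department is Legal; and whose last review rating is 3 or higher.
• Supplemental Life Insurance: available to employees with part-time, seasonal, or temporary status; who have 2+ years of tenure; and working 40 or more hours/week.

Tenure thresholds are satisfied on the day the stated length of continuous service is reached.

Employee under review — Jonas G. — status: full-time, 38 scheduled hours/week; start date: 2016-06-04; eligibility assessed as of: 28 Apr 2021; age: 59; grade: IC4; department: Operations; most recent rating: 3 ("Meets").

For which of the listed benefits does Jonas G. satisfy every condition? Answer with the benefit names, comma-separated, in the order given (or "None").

Identity Protection Plan, Spot Bonus Program

Service from 2016-06-04 to 28 Apr 2021: 1789 days.
Identity Protection Plan — status full-time ✓ (not excluded); service 1789 days ≥ 30 days ✓; age 59 ≥ 18 ✓ → eligible.
401(k) Plan — status full-time ✗ (requires seasonal or temporary) → not eligible.
Wellness Stipend — status full-time ✓ (not excluded); service 1789 days < 5 years (≈1825 days) ✗ → not eligible.
Spot Bonus Program — service 1789 days ≥ 12 weeks (≈84 days) ✓; grade IC4 ≥ IC3 ✓; 38 hrs/wk ≥ 35 ✓ → eligible.
Gym Reimbursement — service 1789 days ≥ 2 months (≈60 days) ✓; dept Operations ✗ → not eligible.
Medical Plan — service 1789 days ≥ 18 months (≈540 days) ✓; dept Operations ✗ → not eligible.
Retirement Savings Plan — status full-time ✓ (not excluded); service 1789 days ≥ 180 days ✓; dept Operations ✗ → not eligible.
Supplemental Life Insurance — status full-time ✗ (requires part-time, seasonal, or temporary) → not eligible.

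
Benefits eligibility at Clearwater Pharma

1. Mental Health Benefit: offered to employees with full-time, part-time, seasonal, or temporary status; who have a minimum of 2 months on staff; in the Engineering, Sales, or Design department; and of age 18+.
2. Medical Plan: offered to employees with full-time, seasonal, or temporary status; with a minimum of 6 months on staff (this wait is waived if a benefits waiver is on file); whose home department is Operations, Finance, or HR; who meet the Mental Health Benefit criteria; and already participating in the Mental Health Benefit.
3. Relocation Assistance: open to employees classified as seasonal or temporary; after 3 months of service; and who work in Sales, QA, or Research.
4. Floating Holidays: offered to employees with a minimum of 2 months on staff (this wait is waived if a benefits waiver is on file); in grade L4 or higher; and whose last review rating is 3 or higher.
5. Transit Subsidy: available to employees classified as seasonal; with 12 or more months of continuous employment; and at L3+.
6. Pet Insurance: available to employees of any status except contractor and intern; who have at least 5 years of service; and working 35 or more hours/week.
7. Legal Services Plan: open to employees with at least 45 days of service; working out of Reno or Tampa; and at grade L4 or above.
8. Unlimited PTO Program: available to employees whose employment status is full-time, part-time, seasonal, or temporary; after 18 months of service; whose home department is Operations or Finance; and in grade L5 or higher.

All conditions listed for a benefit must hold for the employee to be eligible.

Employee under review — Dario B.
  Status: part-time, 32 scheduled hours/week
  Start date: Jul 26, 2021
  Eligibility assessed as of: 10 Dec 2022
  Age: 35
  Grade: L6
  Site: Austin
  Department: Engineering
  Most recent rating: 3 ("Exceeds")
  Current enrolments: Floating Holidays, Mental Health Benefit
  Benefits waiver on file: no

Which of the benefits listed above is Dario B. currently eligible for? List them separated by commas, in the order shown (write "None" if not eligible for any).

Mental Health Benefit, Floating Holidays

Service from Jul 26, 2021 to 10 Dec 2022: 502 days.
Mental Health Benefit — status part-time ✓; service 502 days ≥ 2 months (≈60 days) ✓; dept Engineering ✓; age 35 ≥ 18 ✓ → eligible.
Medical Plan — status part-time ✗ (requires full-time, seasonal, or temporary) → not eligible.
Relocation Assistance — status part-time ✗ (requires seasonal or temporary) → not eligible.
Floating Holidays — no waiver, service 502 days ≥ 2 months (≈60 days) ✓; grade L6 ≥ L4 ✓; rating 3 ≥ 3 ✓ → eligible.
Transit Subsidy — status part-time ✗ (requires seasonal) → not eligible.
Pet Insurance — status part-time ✓ (not excluded); service 502 days < 5 years (≈1825 days) ✗ → not eligible.
Legal Services Plan — service 502 days ≥ 45 days ✓; site Austin ✗ (not Reno or Tampa) → not eligible.
Unlimited PTO Program — status part-time ✓; service 502 days < 18 months (≈540 days) ✗ → not eligible.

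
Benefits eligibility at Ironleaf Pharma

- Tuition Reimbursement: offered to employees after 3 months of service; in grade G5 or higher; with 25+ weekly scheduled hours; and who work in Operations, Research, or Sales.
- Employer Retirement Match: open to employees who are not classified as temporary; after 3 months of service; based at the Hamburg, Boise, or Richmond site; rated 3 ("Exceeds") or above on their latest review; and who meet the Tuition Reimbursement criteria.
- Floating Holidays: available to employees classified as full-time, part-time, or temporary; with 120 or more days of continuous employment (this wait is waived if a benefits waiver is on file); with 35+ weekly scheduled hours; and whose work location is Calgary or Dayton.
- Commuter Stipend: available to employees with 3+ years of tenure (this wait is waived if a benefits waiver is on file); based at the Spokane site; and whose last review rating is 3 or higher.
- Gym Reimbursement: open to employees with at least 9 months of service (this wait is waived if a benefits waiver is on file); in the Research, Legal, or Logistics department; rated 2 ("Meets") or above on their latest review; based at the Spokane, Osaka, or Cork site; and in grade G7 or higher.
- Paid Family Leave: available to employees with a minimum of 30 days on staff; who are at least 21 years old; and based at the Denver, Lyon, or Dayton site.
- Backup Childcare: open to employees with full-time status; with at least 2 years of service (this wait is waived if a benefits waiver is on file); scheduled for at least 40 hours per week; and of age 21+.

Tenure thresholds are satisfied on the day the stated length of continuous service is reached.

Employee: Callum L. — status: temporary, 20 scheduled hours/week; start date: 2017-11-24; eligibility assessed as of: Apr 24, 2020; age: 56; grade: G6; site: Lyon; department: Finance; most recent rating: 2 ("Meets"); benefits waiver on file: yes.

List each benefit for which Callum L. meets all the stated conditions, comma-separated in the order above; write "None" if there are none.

Service from 2017-11-24 to Apr 24, 2020: 882 days.
Tuition Reimbursement — service 882 days ≥ 3 months (≈90 days) ✓; grade G6 ≥ G5 ✓; 20 hrs/wk < 25 ✗ → not eligible.
Employer Retirement Match — status temporary ✗ (excluded) → not eligible.
Floating Holidays — status temporary ✓; benefits waiver on file ✓; 20 hrs/wk < 35 ✗ → not eligible.
Commuter Stipend — benefits waiver on file ✓; site Lyon ✗ (not Spokane) → not eligible.
Gym Reimbursement — benefits waiver on file ✓; dept Finance ✗ → not eligible.
Paid Family Leave — service 882 days ≥ 30 days ✓; age 56 ≥ 21 ✓; site Lyon ✓ → eligible.
Backup Childcare — status temporary ✗ (requires full-time) → not eligible.

Paid Family Leave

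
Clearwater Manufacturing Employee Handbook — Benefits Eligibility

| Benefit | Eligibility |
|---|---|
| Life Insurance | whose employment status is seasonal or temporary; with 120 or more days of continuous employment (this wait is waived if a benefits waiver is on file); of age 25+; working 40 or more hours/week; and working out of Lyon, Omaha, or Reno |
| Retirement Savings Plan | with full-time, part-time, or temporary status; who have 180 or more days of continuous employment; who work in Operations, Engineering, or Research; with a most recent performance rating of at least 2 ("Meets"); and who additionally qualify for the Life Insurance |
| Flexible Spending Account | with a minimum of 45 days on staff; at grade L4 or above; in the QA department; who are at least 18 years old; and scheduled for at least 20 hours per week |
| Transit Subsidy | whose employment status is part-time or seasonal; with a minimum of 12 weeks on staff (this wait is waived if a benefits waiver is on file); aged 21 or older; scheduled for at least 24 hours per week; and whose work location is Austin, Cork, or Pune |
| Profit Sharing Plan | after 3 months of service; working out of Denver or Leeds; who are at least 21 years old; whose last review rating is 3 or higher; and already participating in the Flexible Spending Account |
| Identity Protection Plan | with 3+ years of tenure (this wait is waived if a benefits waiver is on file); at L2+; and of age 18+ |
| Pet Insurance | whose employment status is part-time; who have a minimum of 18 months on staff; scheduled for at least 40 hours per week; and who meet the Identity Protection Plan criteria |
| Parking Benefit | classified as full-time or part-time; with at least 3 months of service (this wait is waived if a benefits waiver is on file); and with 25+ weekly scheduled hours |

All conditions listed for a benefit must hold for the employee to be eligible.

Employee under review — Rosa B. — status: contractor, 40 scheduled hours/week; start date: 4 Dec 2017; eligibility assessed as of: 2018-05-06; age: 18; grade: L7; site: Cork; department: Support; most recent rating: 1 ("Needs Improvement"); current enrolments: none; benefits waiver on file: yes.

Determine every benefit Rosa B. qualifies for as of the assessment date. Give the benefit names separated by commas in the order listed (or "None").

Service from 4 Dec 2017 to 2018-05-06: 153 days.
Life Insurance — status contractor ✗ (requires seasonal or temporary) → not eligible.
Retirement Savings Plan — status contractor ✗ (requires full-time, part-time, or temporary) → not eligible.
Flexible Spending Account — service 153 days ≥ 45 days ✓; grade L7 ≥ L4 ✓; dept Support ✗ → not eligible.
Transit Subsidy — status contractor ✗ (requires part-time or seasonal) → not eligible.
Profit Sharing Plan — service 153 days ≥ 3 months (≈90 days) ✓; site Cork ✗ (not Denver or Leeds) → not eligible.
Identity Protection Plan — benefits waiver on file ✓; grade L7 ≥ L2 ✓; age 18 ≥ 18 ✓ → eligible.
Pet Insurance — status contractor ✗ (requires part-time) → not eligible.
Parking Benefit — status contractor ✗ (requires full-time or part-time) → not eligible.

Identity Protection Plan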